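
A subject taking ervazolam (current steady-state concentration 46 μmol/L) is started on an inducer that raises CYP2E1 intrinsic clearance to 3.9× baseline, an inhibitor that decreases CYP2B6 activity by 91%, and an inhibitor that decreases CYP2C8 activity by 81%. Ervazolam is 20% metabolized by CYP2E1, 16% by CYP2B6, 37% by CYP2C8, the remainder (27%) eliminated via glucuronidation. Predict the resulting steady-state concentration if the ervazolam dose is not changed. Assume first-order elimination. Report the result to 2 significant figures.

41 μmol/L

CYP2E1: 0.2 × 3.9 = 0.78
CYP2B6: 0.16 × 0.09 = 0.0144
CYP2C8: 0.37 × 0.19 = 0.0703
Other: 0.27 (unchanged)
CL_new/CL_old = 0.78 + 0.0144 + 0.0703 + 0.27 = 1.1347.
Dividing the baseline by the relative clearance: 46 / 1.1347 = 41 μmol/L.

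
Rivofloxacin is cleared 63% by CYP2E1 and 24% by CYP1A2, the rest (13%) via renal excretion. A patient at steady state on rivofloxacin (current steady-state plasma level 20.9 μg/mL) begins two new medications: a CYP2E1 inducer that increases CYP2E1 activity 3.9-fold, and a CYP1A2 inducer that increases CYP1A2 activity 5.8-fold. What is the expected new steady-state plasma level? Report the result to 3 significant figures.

CYP2E1: 0.63 × 3.9 = 2.457
CYP1A2: 0.24 × 5.8 = 1.392
Other: 0.13 (unchanged)
Relative clearance = 2.457 + 1.392 + 0.13 = 3.979.
Steady-state plasma level ∝ 1/CL: new value = 20.9 / 3.979 = 5.25 μg/mL.

5.25 μg/mL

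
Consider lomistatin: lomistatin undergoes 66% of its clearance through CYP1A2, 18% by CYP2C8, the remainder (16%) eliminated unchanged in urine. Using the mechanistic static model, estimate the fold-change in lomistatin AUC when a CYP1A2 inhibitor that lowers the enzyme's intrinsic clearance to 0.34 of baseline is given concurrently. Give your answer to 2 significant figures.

1.8

The CYP1A2 pathway (66% of clearance) falls to 0.34× activity: 0.66 × 0.34 = 0.2244.
CYP2C8 (18%) and the residual 16% are unaffected.
CL_new/CL_old = 0.2244 + 0.18 + 0.16 = 0.5644.
AUC ratio = CL_old/CL_new = 1 / 0.5644 = 1.8.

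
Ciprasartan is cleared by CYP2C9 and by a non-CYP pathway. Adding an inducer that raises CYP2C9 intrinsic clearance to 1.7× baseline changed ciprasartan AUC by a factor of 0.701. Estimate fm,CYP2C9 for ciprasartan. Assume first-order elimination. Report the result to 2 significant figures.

0.61

Call the CYP2C9 fraction fm. After the interaction, CL_new/CL_old = fm × 1.7 + (1 − fm).
AUC ratio = 1 / (new CL fraction), so new CL fraction = 1 / 0.701 = 1.427.
fm × 1.7 + 1 − fm = 1.427  ⇒  fm × (1.7 − 1) = 0.4265  ⇒  fm = 0.61.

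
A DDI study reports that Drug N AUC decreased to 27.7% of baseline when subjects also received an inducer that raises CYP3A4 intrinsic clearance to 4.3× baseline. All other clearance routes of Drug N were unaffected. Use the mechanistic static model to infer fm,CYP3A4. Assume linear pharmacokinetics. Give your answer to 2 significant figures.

Let x = fm,CYP3A4. Because AUC ∝ 1/CL, relative clearance rose to 1/0.277 = 3.61.
Only the CYP3A4 route changed, so 3.61 = x·4.3 + (1 − x), giving x = 0.79.

0.79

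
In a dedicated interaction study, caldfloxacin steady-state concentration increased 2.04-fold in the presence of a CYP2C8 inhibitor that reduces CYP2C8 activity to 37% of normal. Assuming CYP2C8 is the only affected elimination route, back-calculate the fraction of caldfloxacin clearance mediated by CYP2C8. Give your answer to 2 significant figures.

0.81

Call the CYP2C8 fraction fm. After the interaction, CL_new/CL_old = fm × 0.37 + (1 − fm).
Steady-state concentration ratio = 1 / (new CL fraction), so new CL fraction = 1 / 2.04 = 0.4902.
fm × 0.37 + 1 − fm = 0.4902  ⇒  fm × (0.37 − 1) = −0.5098  ⇒  fm = 0.81.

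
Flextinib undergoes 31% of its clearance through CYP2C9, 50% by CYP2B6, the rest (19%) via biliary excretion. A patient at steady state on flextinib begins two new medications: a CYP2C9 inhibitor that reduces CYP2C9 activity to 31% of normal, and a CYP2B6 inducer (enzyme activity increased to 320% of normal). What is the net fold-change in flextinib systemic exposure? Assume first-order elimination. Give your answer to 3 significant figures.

CYP2C9: 0.31 × 0.31 = 0.0961
CYP2B6: 0.5 × 3.2 = 1.6
Other: 0.19 (unchanged)
CL_new/CL_old = 0.0961 + 1.6 + 0.19 = 1.8861.
Net systemic exposure ratio = 1 / 1.8861 = 0.530.

0.530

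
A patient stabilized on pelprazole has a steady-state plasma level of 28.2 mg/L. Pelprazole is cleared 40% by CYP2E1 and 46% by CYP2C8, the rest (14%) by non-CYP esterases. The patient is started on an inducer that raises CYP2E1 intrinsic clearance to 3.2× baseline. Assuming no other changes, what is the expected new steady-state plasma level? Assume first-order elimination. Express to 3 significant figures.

15.0 mg/L

CYP2E1: 0.4 × 3.2 = 1.28
CYP2C8: 0.46 (unchanged)
Other: 0.14 (unchanged)
New clearance relative to baseline: 1.28 + 0.46 + 0.14 = 1.88.
With dosing unchanged, steady-state plasma level scales as 1/CL: 28.2 / 1.88 = 15.0 mg/L.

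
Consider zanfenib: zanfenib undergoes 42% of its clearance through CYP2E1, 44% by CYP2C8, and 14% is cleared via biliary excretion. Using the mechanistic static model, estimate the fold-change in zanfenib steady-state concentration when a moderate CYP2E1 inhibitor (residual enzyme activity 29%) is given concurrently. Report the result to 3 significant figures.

1.42

The CYP2E1 pathway (42% of clearance) is reduced to 0.29× activity: 0.42 × 0.29 = 0.1218.
CYP2C8 (44%) and the residual 14% are unaffected.
New clearance relative to baseline: 0.1218 + 0.44 + 0.14 = 0.7018.
Steady-state concentration is inversely proportional to clearance, so the fold-change is 1 / 0.7018 = 1.42.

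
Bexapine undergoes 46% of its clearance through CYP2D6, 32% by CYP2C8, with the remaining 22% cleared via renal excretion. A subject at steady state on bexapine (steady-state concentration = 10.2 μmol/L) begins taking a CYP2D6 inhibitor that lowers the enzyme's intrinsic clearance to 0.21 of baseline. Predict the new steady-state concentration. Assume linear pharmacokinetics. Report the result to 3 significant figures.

16.0 μmol/L

CYP2D6: 0.46 × 0.21 = 0.0966
CYP2C8: 0.32 (unchanged)
Other: 0.22 (unchanged)
New clearance relative to baseline: 0.0966 + 0.32 + 0.22 = 0.6366.
Steady-state concentration ∝ 1/CL, so new value = 10.2 / 0.6366 = 16.0 μmol/L.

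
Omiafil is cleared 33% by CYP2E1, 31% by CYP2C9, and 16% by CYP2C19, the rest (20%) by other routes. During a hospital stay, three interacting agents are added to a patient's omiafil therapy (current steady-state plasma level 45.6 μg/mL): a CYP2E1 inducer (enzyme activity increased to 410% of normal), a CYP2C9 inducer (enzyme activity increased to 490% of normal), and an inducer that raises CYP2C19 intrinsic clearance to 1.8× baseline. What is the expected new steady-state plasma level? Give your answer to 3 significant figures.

The CYP2E1 pathway (33% of clearance) rises to 4.1× activity: 0.33 × 4.1 = 1.353.
The CYP2C9 pathway (31% of clearance) is boosted to 4.9× activity: 0.31 × 4.9 = 1.519.
The CYP2C19 pathway (16% of clearance) increases to 1.8× activity: 0.16 × 1.8 = 0.288.
The remaining 20% of clearance is unaffected.
Relative clearance = 1.353 + 1.519 + 0.288 + 0.2 = 3.36.
Steady-state plasma level ∝ 1/CL: new value = 45.6 / 3.36 = 13.6 μg/mL.

13.6 μg/mL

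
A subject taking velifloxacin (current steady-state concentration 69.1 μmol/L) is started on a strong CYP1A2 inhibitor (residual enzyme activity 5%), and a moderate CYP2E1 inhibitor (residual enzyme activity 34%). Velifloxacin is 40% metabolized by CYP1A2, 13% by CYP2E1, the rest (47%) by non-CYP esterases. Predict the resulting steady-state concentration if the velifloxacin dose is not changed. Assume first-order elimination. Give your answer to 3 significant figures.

The CYP1A2 pathway (40% of clearance) falls to 0.05× activity: 0.4 × 0.05 = 0.02.
The CYP2E1 pathway (13% of clearance) is reduced to 0.34× activity: 0.13 × 0.34 = 0.0442.
The remaining 47% of clearance is unaffected.
CL_new/CL_old = 0.02 + 0.0442 + 0.47 = 0.5342.
Dividing the baseline by the relative clearance: 69.1 / 0.5342 = 129 μmol/L.

129 μmol/L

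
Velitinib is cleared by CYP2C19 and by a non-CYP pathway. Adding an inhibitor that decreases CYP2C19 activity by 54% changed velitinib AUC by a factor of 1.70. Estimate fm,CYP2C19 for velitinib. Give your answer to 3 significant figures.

Let x = fm,CYP2C19. Because AUC ∝ 1/CL, relative clearance fell to 1/1.70 = 0.5882.
Setting x·0.46 + (1 − x) = 0.5882 and solving: x = (0.5882 − 1)/(0.46 − 1) = 0.763.

0.763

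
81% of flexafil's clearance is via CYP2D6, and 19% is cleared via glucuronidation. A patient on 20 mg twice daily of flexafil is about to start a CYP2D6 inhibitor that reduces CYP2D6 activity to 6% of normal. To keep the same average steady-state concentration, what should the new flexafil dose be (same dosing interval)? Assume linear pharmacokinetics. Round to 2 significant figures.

CYP2D6: 0.81 × 0.06 = 0.0486
Other: 0.19 (unchanged)
CL_new/CL_old = 0.0486 + 0.19 = 0.2386.
Css,avg = (dose rate)/CL, so holding Css fixed requires dose ∝ CL: 20 × 0.2386 = 4.8 mg.

4.8 mg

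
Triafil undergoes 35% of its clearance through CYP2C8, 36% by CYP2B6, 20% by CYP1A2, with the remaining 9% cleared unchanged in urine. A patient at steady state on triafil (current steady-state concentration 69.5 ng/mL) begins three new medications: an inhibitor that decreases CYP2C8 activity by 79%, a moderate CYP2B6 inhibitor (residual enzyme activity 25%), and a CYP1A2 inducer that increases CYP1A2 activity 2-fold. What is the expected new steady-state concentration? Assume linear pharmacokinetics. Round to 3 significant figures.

106 ng/mL

CYP2C8: 0.35 × 0.21 = 0.0735
CYP2B6: 0.36 × 0.25 = 0.09
CYP1A2: 0.2 × 2 = 0.4
Other: 0.09 (unchanged)
CL_new/CL_old = 0.0735 + 0.09 + 0.4 + 0.09 = 0.6535.
Steady-state concentration ∝ 1/CL: new value = 69.5 / 0.6535 = 106 ng/mL.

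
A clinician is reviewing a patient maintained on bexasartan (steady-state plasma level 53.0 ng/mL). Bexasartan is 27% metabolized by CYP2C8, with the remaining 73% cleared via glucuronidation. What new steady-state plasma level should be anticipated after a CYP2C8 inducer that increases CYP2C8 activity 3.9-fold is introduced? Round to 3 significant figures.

The CYP2C8 pathway (27% of clearance) increases to 3.9× activity: 0.27 × 3.9 = 1.053.
The remaining 73% of clearance is unaffected.
Relative clearance = 1.053 + 0.73 = 1.783.
Steady-state plasma level ∝ 1/CL, so new value = 53.0 / 1.783 = 29.7 ng/mL.

29.7 ng/mL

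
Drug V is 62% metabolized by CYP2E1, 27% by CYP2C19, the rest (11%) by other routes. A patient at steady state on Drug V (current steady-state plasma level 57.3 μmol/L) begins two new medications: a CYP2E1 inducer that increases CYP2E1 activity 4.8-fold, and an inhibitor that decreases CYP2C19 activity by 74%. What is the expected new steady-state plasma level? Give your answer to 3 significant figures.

18.2 μmol/L

CYP2E1: 0.62 × 4.8 = 2.976
CYP2C19: 0.27 × 0.26 = 0.0702
Other: 0.11 (unchanged)
CL_new/CL_old = 2.976 + 0.0702 + 0.11 = 3.1562.
New steady-state plasma level = 57.3 / 3.1562 = 18.2 μmol/L (concentration scales inversely with clearance).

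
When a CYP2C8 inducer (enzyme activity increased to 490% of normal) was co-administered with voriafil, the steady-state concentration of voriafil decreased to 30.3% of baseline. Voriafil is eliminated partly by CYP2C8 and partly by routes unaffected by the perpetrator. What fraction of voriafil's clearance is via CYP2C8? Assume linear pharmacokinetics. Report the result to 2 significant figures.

0.59

Let fm be the CYP2C8 fraction. New clearance relative to baseline = fm × 4.9 + (1 − fm).
Steady-state concentration ratio = 1 / (new CL fraction), so new CL fraction = 1 / 0.303 = 3.3.
fm × 4.9 + 1 − fm = 3.3  ⇒  fm × (4.9 − 1) = 2.3  ⇒  fm = 0.59.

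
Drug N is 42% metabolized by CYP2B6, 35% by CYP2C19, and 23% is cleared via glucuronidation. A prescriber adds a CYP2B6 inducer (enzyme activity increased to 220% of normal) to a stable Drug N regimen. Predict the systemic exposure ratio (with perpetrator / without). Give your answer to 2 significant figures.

The CYP2B6 pathway (42% of clearance) is boosted to 2.2× activity: 0.42 × 2.2 = 0.924.
CYP2C19 (35%) and the residual 23% are unaffected.
New clearance relative to baseline: 0.924 + 0.35 + 0.23 = 1.504.
Systemic exposure ratio = CL_old/CL_new = 1 / 1.504 = 0.66.

0.66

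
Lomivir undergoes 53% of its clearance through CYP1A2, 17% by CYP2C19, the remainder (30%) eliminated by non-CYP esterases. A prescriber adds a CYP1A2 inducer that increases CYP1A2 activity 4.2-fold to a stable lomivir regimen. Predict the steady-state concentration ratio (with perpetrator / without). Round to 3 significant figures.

The CYP1A2 pathway (53% of clearance) is boosted to 4.2× activity: 0.53 × 4.2 = 2.226.
CYP2C19 (17%) and the residual 30% are unaffected.
New clearance relative to baseline: 2.226 + 0.17 + 0.3 = 2.696.
Since steady-state concentration ∝ 1/CL, the ratio is 1 / 2.696 = 0.371.

0.371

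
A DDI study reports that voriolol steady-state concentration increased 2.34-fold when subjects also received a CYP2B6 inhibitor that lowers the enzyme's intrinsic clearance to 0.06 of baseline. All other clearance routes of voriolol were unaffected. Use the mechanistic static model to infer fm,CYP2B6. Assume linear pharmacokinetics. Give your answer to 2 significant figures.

Call the CYP2B6 fraction fm. After the interaction, CL_new/CL_old = fm × 0.06 + (1 − fm).
Steady-state concentration ratio = 1 / (new CL fraction), so new CL fraction = 1 / 2.34 = 0.4274.
fm × 0.06 + 1 − fm = 0.4274  ⇒  fm × (0.06 − 1) = −0.5726  ⇒  fm = 0.61.

0.61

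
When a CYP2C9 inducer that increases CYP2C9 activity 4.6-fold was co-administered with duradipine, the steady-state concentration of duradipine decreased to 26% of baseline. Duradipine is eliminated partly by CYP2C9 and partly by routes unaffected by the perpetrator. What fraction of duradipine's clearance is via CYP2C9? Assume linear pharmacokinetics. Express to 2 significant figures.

CL'/CL = 1 / 0.260 = 3.846
4.6·fm + (1 − fm) = 3.846
fm = (3.846 − 1) / (4.6 − 1) = 0.79

0.79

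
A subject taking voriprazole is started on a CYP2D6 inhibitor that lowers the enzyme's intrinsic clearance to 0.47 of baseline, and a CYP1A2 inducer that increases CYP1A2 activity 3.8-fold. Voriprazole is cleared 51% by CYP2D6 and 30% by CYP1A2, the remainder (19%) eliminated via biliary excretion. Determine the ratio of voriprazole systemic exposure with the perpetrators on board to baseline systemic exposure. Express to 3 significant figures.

CYP2D6: 0.51 × 0.47 = 0.2397
CYP1A2: 0.3 × 3.8 = 1.14
Other: 0.19 (unchanged)
New clearance relative to baseline: 0.2397 + 1.14 + 0.19 = 1.5697.
Systemic exposure ∝ 1/CL: fold-change = 1 / 1.5697 = 0.637.

0.637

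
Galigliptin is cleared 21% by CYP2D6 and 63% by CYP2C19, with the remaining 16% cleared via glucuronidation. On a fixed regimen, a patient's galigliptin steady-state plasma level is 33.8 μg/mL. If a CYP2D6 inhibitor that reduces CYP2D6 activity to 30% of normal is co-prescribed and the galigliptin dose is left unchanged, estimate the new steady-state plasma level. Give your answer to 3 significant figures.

CYP2D6: 0.21 × 0.3 = 0.063
CYP2C19: 0.63 (unchanged)
Other: 0.16 (unchanged)
Relative clearance = 0.063 + 0.63 + 0.16 = 0.853.
New steady-state plasma level = baseline ÷ relative clearance = 33.8 / 0.853 = 39.6 μg/mL.

39.6 μg/mL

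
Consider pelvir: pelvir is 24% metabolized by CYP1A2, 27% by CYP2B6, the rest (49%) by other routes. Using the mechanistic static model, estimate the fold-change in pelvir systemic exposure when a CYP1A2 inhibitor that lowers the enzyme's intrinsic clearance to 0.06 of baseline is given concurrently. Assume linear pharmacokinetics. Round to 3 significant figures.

The CYP1A2 pathway (24% of clearance) is reduced to 0.06× activity: 0.24 × 0.06 = 0.0144.
CYP2B6 (27%) and the residual 49% are unaffected.
CL_new/CL_old = 0.0144 + 0.27 + 0.49 = 0.7744.
Since systemic exposure ∝ 1/CL, the ratio is 1 / 0.7744 = 1.29.

1.29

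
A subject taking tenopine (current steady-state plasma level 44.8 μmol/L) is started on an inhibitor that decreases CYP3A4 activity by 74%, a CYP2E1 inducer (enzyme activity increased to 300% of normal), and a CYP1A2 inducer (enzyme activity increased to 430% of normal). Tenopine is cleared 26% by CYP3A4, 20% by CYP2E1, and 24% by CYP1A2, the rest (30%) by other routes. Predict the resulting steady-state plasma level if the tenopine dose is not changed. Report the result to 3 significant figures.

22.4 μmol/L

The CYP3A4 pathway (26% of clearance) falls to 0.26× activity: 0.26 × 0.26 = 0.0676.
The CYP2E1 pathway (20% of clearance) increases to 3× activity: 0.2 × 3 = 0.6.
The CYP1A2 pathway (24% of clearance) increases to 4.3× activity: 0.24 × 4.3 = 1.032.
Non-CYP routes (30%) are unchanged.
New clearance relative to baseline: 0.0676 + 0.6 + 1.032 + 0.3 = 1.9996.
Dividing the baseline by the relative clearance: 44.8 / 1.9996 = 22.4 μmol/L.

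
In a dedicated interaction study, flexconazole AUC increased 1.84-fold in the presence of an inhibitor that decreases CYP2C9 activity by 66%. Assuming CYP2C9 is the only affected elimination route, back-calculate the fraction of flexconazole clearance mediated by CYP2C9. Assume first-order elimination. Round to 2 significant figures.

Call the CYP2C9 fraction fm. After the interaction, CL_new/CL_old = fm × 0.34 + (1 − fm).
AUC ratio = 1 / (new CL fraction), so new CL fraction = 1 / 1.84 = 0.5435.
fm × 0.34 + 1 − fm = 0.5435  ⇒  fm × (0.34 − 1) = −0.4565  ⇒  fm = 0.69.

0.69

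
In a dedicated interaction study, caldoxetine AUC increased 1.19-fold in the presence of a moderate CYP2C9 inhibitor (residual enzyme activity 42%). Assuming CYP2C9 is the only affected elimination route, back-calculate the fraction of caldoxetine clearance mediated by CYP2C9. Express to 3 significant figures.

Let fm be the CYP2C9 fraction. New clearance relative to baseline = fm × 0.42 + (1 − fm).
AUC ratio = 1 / (new CL fraction), so new CL fraction = 1 / 1.19 = 0.8403.
fm × 0.42 + 1 − fm = 0.8403  ⇒  fm × (0.42 − 1) = −0.1597  ⇒  fm = 0.275.

0.275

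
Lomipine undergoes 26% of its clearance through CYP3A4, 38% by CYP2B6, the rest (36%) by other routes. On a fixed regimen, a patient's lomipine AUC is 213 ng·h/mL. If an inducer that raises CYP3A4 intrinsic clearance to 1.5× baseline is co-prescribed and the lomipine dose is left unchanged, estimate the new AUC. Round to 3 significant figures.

188 ng·h/mL

The CYP3A4 pathway (26% of clearance) rises to 1.5× activity: 0.26 × 1.5 = 0.39.
CYP2B6 (38%) and the residual 36% are unaffected.
CL_new/CL_old = 0.39 + 0.38 + 0.36 = 1.13.
AUC ∝ 1/CL, so new value = 213 / 1.13 = 188 ng·h/mL.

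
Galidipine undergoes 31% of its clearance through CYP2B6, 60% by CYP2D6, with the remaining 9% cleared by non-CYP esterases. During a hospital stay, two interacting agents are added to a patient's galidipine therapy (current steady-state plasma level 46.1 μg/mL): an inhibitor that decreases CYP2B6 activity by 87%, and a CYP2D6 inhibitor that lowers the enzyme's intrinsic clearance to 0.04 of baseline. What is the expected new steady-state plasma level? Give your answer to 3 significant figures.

299 μg/mL

The CYP2B6 pathway (31% of clearance) drops to 0.13× activity: 0.31 × 0.13 = 0.0403.
The CYP2D6 pathway (60% of clearance) is reduced to 0.04× activity: 0.6 × 0.04 = 0.024.
The remaining 9% of clearance is unaffected.
New clearance relative to baseline: 0.0403 + 0.024 + 0.09 = 0.1543.
New steady-state plasma level = 46.1 / 0.1543 = 299 μg/mL (concentration scales inversely with clearance).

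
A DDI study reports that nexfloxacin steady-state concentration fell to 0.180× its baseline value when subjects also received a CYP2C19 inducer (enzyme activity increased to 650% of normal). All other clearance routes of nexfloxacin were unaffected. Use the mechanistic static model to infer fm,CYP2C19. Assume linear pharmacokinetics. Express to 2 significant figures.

0.83

Let fm be the CYP2C19 fraction. New clearance relative to baseline = fm × 6.5 + (1 − fm).
Steady-state concentration ratio = 1 / (new CL fraction), so new CL fraction = 1 / 0.180 = 5.556.
fm × 6.5 + 1 − fm = 5.556  ⇒  fm × (6.5 − 1) = 4.556  ⇒  fm = 0.83.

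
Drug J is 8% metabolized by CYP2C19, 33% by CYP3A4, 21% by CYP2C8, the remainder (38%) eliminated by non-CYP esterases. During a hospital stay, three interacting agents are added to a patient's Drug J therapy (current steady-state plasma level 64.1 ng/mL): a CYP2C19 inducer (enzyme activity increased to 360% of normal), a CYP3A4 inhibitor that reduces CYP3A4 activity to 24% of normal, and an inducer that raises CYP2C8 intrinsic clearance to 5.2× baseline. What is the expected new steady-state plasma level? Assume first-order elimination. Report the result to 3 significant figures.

The CYP2C19 pathway (8% of clearance) rises to 3.6× activity: 0.08 × 3.6 = 0.288.
The CYP3A4 pathway (33% of clearance) falls to 0.24× activity: 0.33 × 0.24 = 0.0792.
The CYP2C8 pathway (21% of clearance) increases to 5.2× activity: 0.21 × 5.2 = 1.092.
The remaining 38% of clearance is unaffected.
Relative clearance = 0.288 + 0.0792 + 1.092 + 0.38 = 1.8392.
Dividing the baseline by the relative clearance: 64.1 / 1.8392 = 34.9 ng/mL.

34.9 ng/mL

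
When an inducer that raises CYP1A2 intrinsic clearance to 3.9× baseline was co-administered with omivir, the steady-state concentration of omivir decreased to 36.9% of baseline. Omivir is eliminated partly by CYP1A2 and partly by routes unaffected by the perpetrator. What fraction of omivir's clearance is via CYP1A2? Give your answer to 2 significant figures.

Let fm be the CYP1A2 fraction. New clearance relative to baseline = fm × 3.9 + (1 − fm).
Steady-state concentration ratio = 1 / (new CL fraction), so new CL fraction = 1 / 0.369 = 2.71.
fm × 3.9 + 1 − fm = 2.71  ⇒  fm × (3.9 − 1) = 1.71  ⇒  fm = 0.59.

0.59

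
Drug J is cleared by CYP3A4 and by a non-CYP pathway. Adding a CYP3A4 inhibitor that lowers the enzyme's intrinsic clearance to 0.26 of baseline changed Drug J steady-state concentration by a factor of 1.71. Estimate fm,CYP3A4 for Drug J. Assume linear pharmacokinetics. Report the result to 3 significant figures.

Let fm be the CYP3A4 fraction. New clearance relative to baseline = fm × 0.26 + (1 − fm).
Steady-state concentration ratio = 1 / (new CL fraction), so new CL fraction = 1 / 1.71 = 0.5848.
fm × 0.26 + 1 − fm = 0.5848  ⇒  fm × (0.26 − 1) = −0.4152  ⇒  fm = 0.561.

0.561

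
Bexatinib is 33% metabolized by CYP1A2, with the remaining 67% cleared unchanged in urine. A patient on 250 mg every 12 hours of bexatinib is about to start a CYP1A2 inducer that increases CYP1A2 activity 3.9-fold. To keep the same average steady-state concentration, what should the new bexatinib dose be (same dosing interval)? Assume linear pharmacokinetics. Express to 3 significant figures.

489 mg

The CYP1A2 pathway (33% of clearance) increases to 3.9× activity: 0.33 × 3.9 = 1.287.
The remaining 67% of clearance is unaffected.
CL_new/CL_old = 1.287 + 0.67 = 1.957.
Exposure is unchanged when dose changes in proportion to clearance. New dose = 250 mg × 1.957 = 489 mg.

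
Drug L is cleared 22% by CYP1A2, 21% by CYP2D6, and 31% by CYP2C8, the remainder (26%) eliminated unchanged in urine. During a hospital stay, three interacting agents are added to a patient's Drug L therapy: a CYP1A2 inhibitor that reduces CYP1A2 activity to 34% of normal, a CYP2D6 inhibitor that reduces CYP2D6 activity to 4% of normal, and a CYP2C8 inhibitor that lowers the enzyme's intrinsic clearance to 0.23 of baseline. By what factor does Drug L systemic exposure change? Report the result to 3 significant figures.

CYP1A2: 0.22 × 0.34 = 0.0748
CYP2D6: 0.21 × 0.04 = 0.0084
CYP2C8: 0.31 × 0.23 = 0.0713
Other: 0.26 (unchanged)
CL_new/CL_old = 0.0748 + 0.0084 + 0.0713 + 0.26 = 0.4145.
Because systemic exposure varies inversely with clearance, the combined effect is 1 / 0.4145 = 2.41.

2.41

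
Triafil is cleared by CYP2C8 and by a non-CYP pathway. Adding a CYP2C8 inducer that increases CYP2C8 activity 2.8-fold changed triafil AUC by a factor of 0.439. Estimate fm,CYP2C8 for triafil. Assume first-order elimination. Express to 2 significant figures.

0.71

CL'/CL = 1 / 0.439 = 2.278
2.8·fm + (1 − fm) = 2.278
fm = (2.278 − 1) / (2.8 − 1) = 0.71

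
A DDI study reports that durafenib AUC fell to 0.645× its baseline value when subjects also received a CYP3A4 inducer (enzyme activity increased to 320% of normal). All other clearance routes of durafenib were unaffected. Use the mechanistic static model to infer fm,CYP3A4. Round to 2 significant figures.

0.25

Call the CYP3A4 fraction fm. After the interaction, CL_new/CL_old = fm × 3.2 + (1 − fm).
AUC ratio = 1 / (new CL fraction), so new CL fraction = 1 / 0.645 = 1.55.
fm × 3.2 + 1 − fm = 1.55  ⇒  fm × (3.2 − 1) = 0.5504  ⇒  fm = 0.25.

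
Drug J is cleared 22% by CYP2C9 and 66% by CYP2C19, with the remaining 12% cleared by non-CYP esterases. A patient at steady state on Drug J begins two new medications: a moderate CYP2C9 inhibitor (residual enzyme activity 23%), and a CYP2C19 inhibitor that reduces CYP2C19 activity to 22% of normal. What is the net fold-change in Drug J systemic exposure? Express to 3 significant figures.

The CYP2C9 pathway (22% of clearance) falls to 0.23× activity: 0.22 × 0.23 = 0.0506.
The CYP2C19 pathway (66% of clearance) drops to 0.22× activity: 0.66 × 0.22 = 0.1452.
Non-CYP routes (12%) are unchanged.
Relative clearance = 0.0506 + 0.1452 + 0.12 = 0.3158.
Net systemic exposure ratio = 1 / 0.3158 = 3.17.

3.17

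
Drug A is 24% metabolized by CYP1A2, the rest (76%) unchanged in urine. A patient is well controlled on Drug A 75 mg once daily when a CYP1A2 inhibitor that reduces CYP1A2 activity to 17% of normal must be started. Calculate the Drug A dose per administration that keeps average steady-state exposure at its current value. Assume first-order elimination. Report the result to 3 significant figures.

The CYP1A2 pathway (24% of clearance) drops to 0.17× activity: 0.24 × 0.17 = 0.0408.
Non-CYP routes (76%) are unchanged.
New clearance relative to baseline: 0.0408 + 0.76 = 0.8008.
Exposure is unchanged when dose changes in proportion to clearance. New dose = 75 mg × 0.8008 = 60.1 mg.

60.1 mg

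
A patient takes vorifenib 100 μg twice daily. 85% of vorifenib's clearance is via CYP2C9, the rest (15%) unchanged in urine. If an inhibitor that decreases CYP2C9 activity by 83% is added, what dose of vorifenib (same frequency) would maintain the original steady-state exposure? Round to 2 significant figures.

The CYP2C9 pathway (85% of clearance) is reduced to 0.17× activity: 0.85 × 0.17 = 0.1445.
Non-CYP routes (15%) are unchanged.
New clearance relative to baseline: 0.1445 + 0.15 = 0.2945.
Exposure is unchanged when dose changes in proportion to clearance. New dose = 100 μg × 0.2945 = 29 μg.

29 μg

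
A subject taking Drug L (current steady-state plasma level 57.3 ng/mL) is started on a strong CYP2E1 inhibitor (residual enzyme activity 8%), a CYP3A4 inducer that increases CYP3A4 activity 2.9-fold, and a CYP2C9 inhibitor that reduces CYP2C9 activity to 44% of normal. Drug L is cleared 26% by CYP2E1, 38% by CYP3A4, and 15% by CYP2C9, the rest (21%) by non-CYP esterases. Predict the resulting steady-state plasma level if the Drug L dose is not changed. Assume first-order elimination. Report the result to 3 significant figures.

CYP2E1: 0.26 × 0.08 = 0.0208
CYP3A4: 0.38 × 2.9 = 1.102
CYP2C9: 0.15 × 0.44 = 0.066
Other: 0.21 (unchanged)
Relative clearance = 0.0208 + 1.102 + 0.066 + 0.21 = 1.3988.
Steady-state plasma level ∝ 1/CL: new value = 57.3 / 1.3988 = 41.0 ng/mL.

41.0 ng/mL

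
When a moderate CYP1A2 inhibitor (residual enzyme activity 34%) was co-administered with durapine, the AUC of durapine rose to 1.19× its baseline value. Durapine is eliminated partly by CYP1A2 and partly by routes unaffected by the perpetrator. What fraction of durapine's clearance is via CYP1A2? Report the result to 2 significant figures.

0.24

Let fm be the CYP1A2 fraction. New clearance relative to baseline = fm × 0.34 + (1 − fm).
AUC ratio = 1 / (new CL fraction), so new CL fraction = 1 / 1.19 = 0.8403.
fm × 0.34 + 1 − fm = 0.8403  ⇒  fm × (0.34 − 1) = −0.1597  ⇒  fm = 0.24.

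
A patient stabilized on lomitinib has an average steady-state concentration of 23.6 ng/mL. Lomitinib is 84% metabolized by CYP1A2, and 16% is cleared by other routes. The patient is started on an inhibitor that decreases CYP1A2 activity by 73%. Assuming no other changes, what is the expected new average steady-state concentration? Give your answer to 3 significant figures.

61.0 ng/mL

CYP1A2: 0.84 × 0.27 = 0.2268
Other: 0.16 (unchanged)
New clearance relative to baseline: 0.2268 + 0.16 = 0.3868.
With dosing unchanged, average steady-state concentration scales as 1/CL: 23.6 / 0.3868 = 61.0 ng/mL.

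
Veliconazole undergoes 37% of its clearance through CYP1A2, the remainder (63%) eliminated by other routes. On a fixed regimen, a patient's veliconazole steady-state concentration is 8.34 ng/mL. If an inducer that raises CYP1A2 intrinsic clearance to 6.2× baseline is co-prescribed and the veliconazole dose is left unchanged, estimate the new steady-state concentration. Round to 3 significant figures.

The CYP1A2 pathway (37% of clearance) is boosted to 6.2× activity: 0.37 × 6.2 = 2.294.
Non-CYP routes (63%) are unchanged.
New clearance relative to baseline: 2.294 + 0.63 = 2.924.
Steady-state concentration ∝ 1/CL, so new value = 8.34 / 2.924 = 2.85 ng/mL.

2.85 ng/mL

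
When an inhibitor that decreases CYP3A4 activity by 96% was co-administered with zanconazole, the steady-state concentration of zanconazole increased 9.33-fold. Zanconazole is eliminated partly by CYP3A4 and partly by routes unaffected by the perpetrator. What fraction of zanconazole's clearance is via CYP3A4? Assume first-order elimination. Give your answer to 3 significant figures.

Write x for the fraction cleared via CYP3A4. The observed steady-state concentration change means clearance fell to 1/9.33 = 0.1072 of baseline.
Setting x·0.04 + (1 − x) = 0.1072 and solving: x = (0.1072 − 1)/(0.04 − 1) = 0.930.

0.930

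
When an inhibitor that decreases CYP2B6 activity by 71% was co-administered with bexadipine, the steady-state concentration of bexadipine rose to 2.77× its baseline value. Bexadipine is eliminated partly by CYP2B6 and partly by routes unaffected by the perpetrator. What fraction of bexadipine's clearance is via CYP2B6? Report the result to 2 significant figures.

0.90

CL'/CL = 1 / 2.77 = 0.361
0.29·fm + (1 − fm) = 0.361
fm = (0.361 − 1) / (0.29 − 1) = 0.90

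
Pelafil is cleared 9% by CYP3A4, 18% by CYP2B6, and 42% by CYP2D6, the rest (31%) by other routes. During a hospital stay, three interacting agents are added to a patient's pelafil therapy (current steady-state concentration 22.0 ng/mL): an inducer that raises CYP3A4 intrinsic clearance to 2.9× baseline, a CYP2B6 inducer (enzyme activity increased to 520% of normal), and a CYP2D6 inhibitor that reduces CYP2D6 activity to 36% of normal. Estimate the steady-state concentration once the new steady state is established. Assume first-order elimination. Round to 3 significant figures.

13.3 ng/mL

The CYP3A4 pathway (9% of clearance) rises to 2.9× activity: 0.09 × 2.9 = 0.261.
The CYP2B6 pathway (18% of clearance) rises to 5.2× activity: 0.18 × 5.2 = 0.936.
The CYP2D6 pathway (42% of clearance) drops to 0.36× activity: 0.42 × 0.36 = 0.1512.
Non-CYP routes (31%) are unchanged.
New clearance relative to baseline: 0.261 + 0.936 + 0.1512 + 0.31 = 1.6582.
New steady-state concentration = 22.0 / 1.6582 = 13.3 ng/mL (concentration scales inversely with clearance).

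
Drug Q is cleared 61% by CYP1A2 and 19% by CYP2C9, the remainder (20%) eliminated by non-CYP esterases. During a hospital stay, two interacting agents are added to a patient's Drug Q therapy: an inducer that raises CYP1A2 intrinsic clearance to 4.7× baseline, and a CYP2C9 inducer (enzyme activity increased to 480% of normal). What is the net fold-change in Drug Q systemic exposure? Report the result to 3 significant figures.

0.251

CYP1A2: 0.61 × 4.7 = 2.867
CYP2C9: 0.19 × 4.8 = 0.912
Other: 0.2 (unchanged)
Relative clearance = 2.867 + 0.912 + 0.2 = 3.979.
Because systemic exposure varies inversely with clearance, the combined effect is 1 / 3.979 = 0.251.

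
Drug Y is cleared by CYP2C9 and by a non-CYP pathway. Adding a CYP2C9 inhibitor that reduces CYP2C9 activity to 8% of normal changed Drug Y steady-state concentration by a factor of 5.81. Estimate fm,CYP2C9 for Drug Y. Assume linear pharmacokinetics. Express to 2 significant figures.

0.90

Write x for the fraction cleared via CYP2C9. The observed steady-state concentration change means clearance fell to 1/5.81 = 0.1721 of baseline.
Only the CYP2C9 route changed, so 0.1721 = x·0.08 + (1 − x), giving x = 0.90.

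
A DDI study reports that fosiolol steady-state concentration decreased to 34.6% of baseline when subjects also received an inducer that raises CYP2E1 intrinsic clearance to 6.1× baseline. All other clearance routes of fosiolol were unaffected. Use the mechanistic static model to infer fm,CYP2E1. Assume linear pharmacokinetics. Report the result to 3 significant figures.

0.371

Write x for the fraction cleared via CYP2E1. The observed steady-state concentration change means clearance rose to 1/0.346 = 2.89 of baseline.
Setting x·6.1 + (1 − x) = 2.89 and solving: x = (2.89 − 1)/(6.1 − 1) = 0.371.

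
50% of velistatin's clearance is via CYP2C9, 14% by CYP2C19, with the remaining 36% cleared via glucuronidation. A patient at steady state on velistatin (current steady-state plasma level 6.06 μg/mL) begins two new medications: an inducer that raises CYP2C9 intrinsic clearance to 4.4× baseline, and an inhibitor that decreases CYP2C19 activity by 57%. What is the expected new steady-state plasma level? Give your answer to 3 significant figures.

The CYP2C9 pathway (50% of clearance) increases to 4.4× activity: 0.5 × 4.4 = 2.2.
The CYP2C19 pathway (14% of clearance) drops to 0.43× activity: 0.14 × 0.43 = 0.0602.
Non-CYP routes (36%) are unchanged.
New clearance relative to baseline: 2.2 + 0.0602 + 0.36 = 2.6202.
Dividing the baseline by the relative clearance: 6.06 / 2.6202 = 2.31 μg/mL.

2.31 μg/mL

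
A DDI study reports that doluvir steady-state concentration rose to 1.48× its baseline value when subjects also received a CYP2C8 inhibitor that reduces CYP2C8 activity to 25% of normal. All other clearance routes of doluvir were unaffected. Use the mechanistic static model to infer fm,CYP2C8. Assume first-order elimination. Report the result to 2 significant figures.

0.43

CL'/CL = 1 / 1.48 = 0.6757
0.25·fm + (1 − fm) = 0.6757
fm = (0.6757 − 1) / (0.25 − 1) = 0.43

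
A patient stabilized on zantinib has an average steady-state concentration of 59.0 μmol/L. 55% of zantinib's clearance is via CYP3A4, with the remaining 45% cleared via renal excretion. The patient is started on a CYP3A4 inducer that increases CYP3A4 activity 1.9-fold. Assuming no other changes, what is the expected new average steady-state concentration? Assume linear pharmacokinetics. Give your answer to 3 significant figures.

The CYP3A4 pathway (55% of clearance) rises to 1.9× activity: 0.55 × 1.9 = 1.045.
Non-CYP routes (45%) are unchanged.
CL_new/CL_old = 1.045 + 0.45 = 1.495.
With dosing unchanged, average steady-state concentration scales as 1/CL: 59.0 / 1.495 = 39.5 μmol/L.

39.5 μmol/L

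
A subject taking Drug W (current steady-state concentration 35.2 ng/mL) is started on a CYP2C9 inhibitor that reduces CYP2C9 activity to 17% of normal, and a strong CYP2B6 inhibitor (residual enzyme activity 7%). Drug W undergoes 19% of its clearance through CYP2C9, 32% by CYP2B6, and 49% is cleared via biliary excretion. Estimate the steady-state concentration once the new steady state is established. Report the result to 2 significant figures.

The CYP2C9 pathway (19% of clearance) is reduced to 0.17× activity: 0.19 × 0.17 = 0.0323.
The CYP2B6 pathway (32% of clearance) falls to 0.07× activity: 0.32 × 0.07 = 0.0224.
Non-CYP routes (49%) are unchanged.
New clearance relative to baseline: 0.0323 + 0.0224 + 0.49 = 0.5447.
New steady-state concentration = 35.2 / 0.5447 = 65 ng/mL (concentration scales inversely with clearance).

65 ng/mL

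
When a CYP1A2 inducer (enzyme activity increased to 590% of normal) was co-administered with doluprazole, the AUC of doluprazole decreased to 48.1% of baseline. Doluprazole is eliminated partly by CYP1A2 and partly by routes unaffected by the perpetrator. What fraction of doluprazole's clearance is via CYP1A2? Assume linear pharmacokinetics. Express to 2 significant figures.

Let x = fm,CYP1A2. Because AUC ∝ 1/CL, relative clearance rose to 1/0.481 = 2.079.
Setting x·5.9 + (1 − x) = 2.079 and solving: x = (2.079 − 1)/(5.9 − 1) = 0.22.

0.22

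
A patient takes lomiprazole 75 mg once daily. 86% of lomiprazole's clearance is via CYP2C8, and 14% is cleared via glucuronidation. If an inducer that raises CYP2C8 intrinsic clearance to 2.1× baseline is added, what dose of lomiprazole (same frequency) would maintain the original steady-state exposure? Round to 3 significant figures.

The CYP2C8 pathway (86% of clearance) is boosted to 2.1× activity: 0.86 × 2.1 = 1.806.
The remaining 14% of clearance is unaffected.
New clearance relative to baseline: 1.806 + 0.14 = 1.946.
Exposure is unchanged when dose changes in proportion to clearance. New dose = 75 mg × 1.946 = 146 mg.

146 mg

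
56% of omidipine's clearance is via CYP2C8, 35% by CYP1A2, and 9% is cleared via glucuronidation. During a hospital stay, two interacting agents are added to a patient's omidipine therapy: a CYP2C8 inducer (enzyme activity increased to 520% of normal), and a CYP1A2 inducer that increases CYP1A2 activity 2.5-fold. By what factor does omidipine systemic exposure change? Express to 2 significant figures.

The CYP2C8 pathway (56% of clearance) increases to 5.2× activity: 0.56 × 5.2 = 2.912.
The CYP1A2 pathway (35% of clearance) is boosted to 2.5× activity: 0.35 × 2.5 = 0.875.
The remaining 9% of clearance is unaffected.
New clearance relative to baseline: 2.912 + 0.875 + 0.09 = 3.877.
Net systemic exposure ratio = 1 / 3.877 = 0.26.

0.26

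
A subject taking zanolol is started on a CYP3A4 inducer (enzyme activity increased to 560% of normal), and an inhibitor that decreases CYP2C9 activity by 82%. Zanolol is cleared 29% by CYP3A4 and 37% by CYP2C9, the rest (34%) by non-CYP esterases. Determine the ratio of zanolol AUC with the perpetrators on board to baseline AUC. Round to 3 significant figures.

The CYP3A4 pathway (29% of clearance) increases to 5.6× activity: 0.29 × 5.6 = 1.624.
The CYP2C9 pathway (37% of clearance) falls to 0.18× activity: 0.37 × 0.18 = 0.0666.
The remaining 34% of clearance is unaffected.
Relative clearance = 1.624 + 0.0666 + 0.34 = 2.0306.
Because AUC varies inversely with clearance, the combined effect is 1 / 2.0306 = 0.492.

0.492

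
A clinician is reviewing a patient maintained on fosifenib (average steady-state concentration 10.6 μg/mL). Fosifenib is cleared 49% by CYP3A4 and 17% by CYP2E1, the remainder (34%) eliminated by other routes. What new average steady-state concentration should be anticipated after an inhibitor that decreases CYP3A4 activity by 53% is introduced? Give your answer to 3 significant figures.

The CYP3A4 pathway (49% of clearance) drops to 0.47× activity: 0.49 × 0.47 = 0.2303.
CYP2E1 (17%) and the residual 34% are unaffected.
CL_new/CL_old = 0.2303 + 0.17 + 0.34 = 0.7403.
New average steady-state concentration = baseline ÷ relative clearance = 10.6 / 0.7403 = 14.3 μg/mL.

14.3 μg/mL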